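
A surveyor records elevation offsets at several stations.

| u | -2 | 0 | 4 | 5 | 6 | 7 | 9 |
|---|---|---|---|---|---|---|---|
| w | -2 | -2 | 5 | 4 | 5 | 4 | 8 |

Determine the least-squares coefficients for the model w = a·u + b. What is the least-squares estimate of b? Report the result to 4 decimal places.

The normal system AᵀA·[a, b]ᵀ = Aᵀw is [[211, 29]; [29, 7]]·[a, b]ᵀ = [174, 22]ᵀ.
det = 211·7 − 29² = 636.
a = (174·7 − 29·22)/636 = 145/159; b = (211·22 − 29·174)/636 = -101/159.

b = -0.6352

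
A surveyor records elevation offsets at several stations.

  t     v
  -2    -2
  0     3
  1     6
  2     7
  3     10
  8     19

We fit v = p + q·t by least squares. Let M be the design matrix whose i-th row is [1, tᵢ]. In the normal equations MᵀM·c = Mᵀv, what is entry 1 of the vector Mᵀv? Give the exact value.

Entry 1 ↔ basis 1, so (Mᵀv)_{1} = Σᵢ vᵢ = (1)·(-2) + (1)·(3) + (1)·(6) + (1)·(7) + (1)·(10) + (1)·(19) = 43.

43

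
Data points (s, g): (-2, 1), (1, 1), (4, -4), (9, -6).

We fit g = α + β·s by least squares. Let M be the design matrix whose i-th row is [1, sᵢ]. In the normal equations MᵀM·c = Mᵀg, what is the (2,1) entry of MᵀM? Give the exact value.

Row 2 ↔ basis s, column 1 ↔ basis 1, so (MᵀM)_{2,1} = Σᵢ s = (-2)·(1) + (1)·(1) + (4)·(1) + (9)·(1) = 12.

12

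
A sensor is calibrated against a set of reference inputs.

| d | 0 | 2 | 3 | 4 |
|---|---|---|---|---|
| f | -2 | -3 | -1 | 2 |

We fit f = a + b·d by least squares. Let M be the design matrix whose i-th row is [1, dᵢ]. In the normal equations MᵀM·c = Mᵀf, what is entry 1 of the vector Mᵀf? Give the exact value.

Entry 1 ↔ basis 1, so (Mᵀf)_{1} = Σᵢ fᵢ = (1)·(-2) + (1)·(-3) + (1)·(-1) + (1)·(2) = -4.

-4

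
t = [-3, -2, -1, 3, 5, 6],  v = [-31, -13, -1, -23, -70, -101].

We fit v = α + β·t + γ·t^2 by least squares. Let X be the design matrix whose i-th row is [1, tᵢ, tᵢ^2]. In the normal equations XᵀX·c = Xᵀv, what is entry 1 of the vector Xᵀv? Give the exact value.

Entry 1 ↔ basis 1, so (Xᵀv)_{1} = Σᵢ vᵢ = (1)·(-31) + (1)·(-13) + (1)·(-1) + (1)·(-23) + (1)·(-70) + (1)·(-101) = -239.

-239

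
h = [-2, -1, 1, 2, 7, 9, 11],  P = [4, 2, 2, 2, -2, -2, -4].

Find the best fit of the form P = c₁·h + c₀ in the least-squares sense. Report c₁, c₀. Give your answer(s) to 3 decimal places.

c₁ = -0.559, c₀ = 2.443

The normal equations are: 261·c₁ + 27·c₀ = -80;  27·c₁ + 7·c₀ = 2.
(Σh·h = 261, Σh = 27, Σ1 = 7, Σh·P = -80, ΣP = 2.)
Eliminating c₀: 7·(row 1) − 27·(row 2) gives 1098·c₁ = 7·(-80) − 27·2 = -614, so c₁ = -307/549.
Then c₀ = (2 − 27·(-307/549))/7 = 149/61.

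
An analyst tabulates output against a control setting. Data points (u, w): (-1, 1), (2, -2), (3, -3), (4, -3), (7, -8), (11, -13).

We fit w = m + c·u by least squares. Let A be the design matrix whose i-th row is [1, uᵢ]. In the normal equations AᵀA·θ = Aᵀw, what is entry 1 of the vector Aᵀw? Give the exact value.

-28

Entry 1 ↔ basis 1, so (Aᵀw)_{1} = Σᵢ wᵢ = (1)·(1) + (1)·(-2) + (1)·(-3) + (1)·(-3) + (1)·(-8) + (1)·(-13) = -28.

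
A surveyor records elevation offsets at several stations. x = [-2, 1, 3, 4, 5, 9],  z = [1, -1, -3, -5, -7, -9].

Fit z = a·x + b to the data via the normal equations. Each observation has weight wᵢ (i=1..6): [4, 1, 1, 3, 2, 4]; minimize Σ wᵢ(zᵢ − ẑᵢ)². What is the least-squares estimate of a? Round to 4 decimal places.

a = -0.9385

Entries of AᵀWA: Σwᵢ·x·x = 448, Σwᵢ·x = 54, Σwᵢ·1 = 15.
Right-hand side: Σwᵢ·x·z = -472, Σwᵢ·z = -65.
AᵀWA·[a, b]ᵀ = AᵀWz becomes [[448, 54]; [54, 15]]·[a, b]ᵀ = [-472, -65]ᵀ.
Eliminating b: 15·(row 1) − 54·(row 2) gives 3804·a = 15·(-472) − 54·(-65) = -3570, so a = -595/634.
Then b = ((-65) − 54·(-595/634))/15 = -908/951.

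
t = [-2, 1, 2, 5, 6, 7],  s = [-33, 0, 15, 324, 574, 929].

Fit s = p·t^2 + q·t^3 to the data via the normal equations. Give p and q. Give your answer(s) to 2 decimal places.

Normal-equation sums: Σt^2·t^2 = 4355, Σt^2·t^3 = 27709, Σt^3·t^3 = 180059.
Right-hand side: Σt^2·s = 74213, Σt^3·s = 483515.
det = 4355·180059 − 27709² = 16368264.
p = (74213·180059 − 27709·483515)/16368264 = -397711/186003; q = (4355·483515 − 27709·74213)/16368264 = 6167476/2046033.

p = -2.14, q = 3.01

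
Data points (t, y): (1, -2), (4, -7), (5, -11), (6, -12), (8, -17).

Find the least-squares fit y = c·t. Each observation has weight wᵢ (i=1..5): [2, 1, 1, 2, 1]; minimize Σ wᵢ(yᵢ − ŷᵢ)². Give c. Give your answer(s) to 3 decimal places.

Normal-equation sums: Σwᵢ·t·t = 179.
For AᵀWy: Σwᵢ·t·y = -367.
AᵀWA·[c]ᵀ = AᵀWy becomes [[179]]·[c]ᵀ = [-367]ᵀ.
c = (-367)/179 = -2.05028.

c = -2.050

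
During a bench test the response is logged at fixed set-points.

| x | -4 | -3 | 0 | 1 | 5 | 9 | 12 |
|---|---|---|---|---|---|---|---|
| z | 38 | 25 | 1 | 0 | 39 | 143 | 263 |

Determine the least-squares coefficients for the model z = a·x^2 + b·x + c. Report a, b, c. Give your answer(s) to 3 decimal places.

Normal-equation sums: Σx^2·x^2 = 28260, Σx^2·x = 2492, Σx^2 = 276, Σx·x = 276, Σx = 20, Σ1 = 7.
Moment sums: Σx^2·z = 51263, Σx·z = 4411, Σz = 509.
So AᵀA·[a, b, c]ᵀ = Aᵀz: [[28260, 2492, 276]; [2492, 276, 20]; [276, 20, 7]]·[a, b, c]ᵀ = [51263, 4411, 509]ᵀ.
Inverting the 3×3 Gram matrix, [a, b, c]ᵀ = [1566641/788872, -1536125/788872, -2403/98609]ᵀ.

a = 1.986, b = -1.947, c = -0.024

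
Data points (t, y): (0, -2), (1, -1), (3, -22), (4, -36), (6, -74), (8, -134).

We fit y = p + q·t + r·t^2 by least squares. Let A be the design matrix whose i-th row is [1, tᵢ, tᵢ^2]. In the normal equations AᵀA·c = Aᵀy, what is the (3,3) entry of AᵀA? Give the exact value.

5730

Row 3 ↔ basis t^2, column 3 ↔ basis t^2, so (AᵀA)_{3,3} = Σᵢ (t^2)·(t^2) = (0)·(0) + (1)·(1) + (9)·(9) + (16)·(16) + (36)·(36) + (64)·(64) = 5730.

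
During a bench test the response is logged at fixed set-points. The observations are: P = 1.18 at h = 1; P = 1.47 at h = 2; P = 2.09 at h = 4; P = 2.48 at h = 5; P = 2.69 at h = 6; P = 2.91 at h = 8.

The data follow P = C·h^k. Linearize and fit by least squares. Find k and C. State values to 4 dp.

Let Y = ln P. Fitting Y = k·ln h + ln C by least squares:
Σln h = 7.5601, Σ(ln h)² = 12.5270, Σln P = 4.2539, Σln h·ln P = 6.7449.
Normal system: [[12.5270, 7.5601]; [7.5601, 6]]·[k, ln C]ᵀ = [6.7449, 4.2539]ᵀ.
Solving (det = 18.0074): k = 0.46147, ln C = 0.12753, so C = exp(0.12753) = 1.13601.

k = 0.4615, C = 1.1360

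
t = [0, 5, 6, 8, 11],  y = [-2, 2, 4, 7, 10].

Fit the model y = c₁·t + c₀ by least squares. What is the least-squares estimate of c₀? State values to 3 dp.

c₀ = -2.527

Entries of MᵀM: Σt·t = 246, Σt = 30, Σ1 = 5.
And Σt·y = 200, Σy = 21.
Δ = 246·5 − 30² = 330.
c₁ = (200·5 − 30·21)/330 = 37/33; c₀ = (246·21 − 30·200)/330 = -139/55.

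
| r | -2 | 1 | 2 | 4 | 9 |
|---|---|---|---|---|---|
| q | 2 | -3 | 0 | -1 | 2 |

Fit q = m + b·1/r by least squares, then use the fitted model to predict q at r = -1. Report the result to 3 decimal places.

q̂ = 4.255

From the data, Σ1 = 5, Σ1/r = 49/36, Σ1/r·1/r = 2041/1296.
And Σq = 0, Σ1/r·q = -145/36.
Δ = 5·(2041/1296) − (49/36)² = 1951/324.
m = (0·(2041/1296) − (49/36)·(-145/36))/(1951/324) = 7105/7804; b = (5·(-145/36) − (49/36)·0)/(1951/324) = -6525/1951.
At r = -1: q̂ = (7105/7804)·(1) + (-6525/1951)·(-1) = 33205/7804.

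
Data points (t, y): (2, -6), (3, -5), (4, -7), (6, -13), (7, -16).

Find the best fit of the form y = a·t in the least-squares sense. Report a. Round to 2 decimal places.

a = -2.15

Compute the Gram sums: Σt·t = 114.
For Aᵀy: Σt·y = -245.
AᵀA·[a]ᵀ = Aᵀy becomes [[114]]·[a]ᵀ = [-245]ᵀ.
a = (-245)/114 = -2.14912.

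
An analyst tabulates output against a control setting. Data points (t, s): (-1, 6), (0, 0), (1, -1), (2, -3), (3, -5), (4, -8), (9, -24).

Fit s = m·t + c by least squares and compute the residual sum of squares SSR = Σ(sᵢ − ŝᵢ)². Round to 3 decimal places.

SSR = 9.539

Forming XᵀX = [[112, 18]; [18, 7]] and Xᵀs = [-276, -35]ᵀ gives XᵀX·[m, c]ᵀ = Xᵀs.
Eliminating c: 7·(row 1) − 18·(row 2) gives 460·m = 7·(-276) − 18·(-35) = -1302, so m = -651/230.
Then c = ((-35) − 18·(-651/230))/7 = 262/115.
Residuals: 41/46, -262/115, -103/230, 44/115, 279/230, 24/23, -37/46; SSR = 1097/115.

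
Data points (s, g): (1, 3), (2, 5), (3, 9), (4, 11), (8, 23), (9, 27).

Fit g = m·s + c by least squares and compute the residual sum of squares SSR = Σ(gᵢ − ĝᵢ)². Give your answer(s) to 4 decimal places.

Normal-equation sums: Σs·s = 175, Σs = 27, Σ1 = 6.
And Σs·g = 511, Σg = 78.
AᵀA·[m, c]ᵀ = Aᵀg becomes [[175, 27]; [27, 6]]·[m, c]ᵀ = [511, 78]ᵀ.
Determinant 175·6 − 27² = 321.
m = (511·6 − 27·78)/321 = 320/107; c = (175·78 − 27·511)/321 = -49/107.
Residuals: 50/107, -56/107, 52/107, -54/107, -50/107, 58/107; SSR = 160/107.

SSR = 1.4953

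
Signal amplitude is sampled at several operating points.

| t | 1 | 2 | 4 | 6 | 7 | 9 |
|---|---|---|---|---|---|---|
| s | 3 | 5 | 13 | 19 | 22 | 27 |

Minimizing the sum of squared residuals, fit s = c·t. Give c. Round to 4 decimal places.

c = 3.0802

Forming AᵀA = [[187]] and Aᵀs = [576]ᵀ gives AᵀA·[c]ᵀ = Aᵀs.
c = 576/187 = 3.08021.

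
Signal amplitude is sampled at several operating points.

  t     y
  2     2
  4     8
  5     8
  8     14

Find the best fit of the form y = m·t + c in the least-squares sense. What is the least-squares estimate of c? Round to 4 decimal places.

With design matrix M, MᵀM = [[109, 19]; [19, 4]] and Mᵀy = [188, 32]ᵀ.
Eliminating c: 4·(row 1) − 19·(row 2) gives 75·m = 4·188 − 19·32 = 144, so m = 48/25.
Then c = (32 − 19·(48/25))/4 = -28/25.

c = -1.1200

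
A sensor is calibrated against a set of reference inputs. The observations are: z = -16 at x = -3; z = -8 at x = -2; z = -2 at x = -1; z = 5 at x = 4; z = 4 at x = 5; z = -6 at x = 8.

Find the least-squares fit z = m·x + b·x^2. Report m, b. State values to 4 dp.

m = 3.3913, b = -0.5197

From the data, Σx·x = 119, Σx·x^2 = 665, Σx^2·x^2 = 5075.
For Mᵀz: Σx·z = 58, Σx^2·z = -382.
MᵀM·[m, b]ᵀ = Mᵀz becomes [[119, 665]; [665, 5075]]·[m, b]ᵀ = [58, -382]ᵀ.
Eliminating b: 5075·(row 1) − 665·(row 2) gives 161700·m = 5075·58 − 665·(-382) = 548380, so m = 3917/1155.
Then b = ((-382) − 665·(3917/1155))/5075 = -3001/5775.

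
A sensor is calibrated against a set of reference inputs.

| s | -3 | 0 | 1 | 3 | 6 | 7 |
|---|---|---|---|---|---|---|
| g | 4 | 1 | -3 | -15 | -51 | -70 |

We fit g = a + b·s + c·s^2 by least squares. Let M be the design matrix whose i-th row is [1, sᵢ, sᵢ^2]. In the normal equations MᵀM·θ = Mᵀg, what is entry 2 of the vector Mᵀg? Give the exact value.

-856

Entry 2 ↔ basis s, so (Mᵀg)_{2} = Σᵢ (s)·gᵢ = (-3)·(4) + (0)·(1) + (1)·(-3) + (3)·(-15) + (6)·(-51) + (7)·(-70) = -856.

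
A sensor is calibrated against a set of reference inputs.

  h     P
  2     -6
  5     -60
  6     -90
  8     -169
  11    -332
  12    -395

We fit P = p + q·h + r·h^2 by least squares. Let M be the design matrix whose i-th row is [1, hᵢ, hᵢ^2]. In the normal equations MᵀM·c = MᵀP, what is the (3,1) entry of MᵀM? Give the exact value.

394

Row 3 ↔ basis h^2, column 1 ↔ basis 1, so (MᵀM)_{3,1} = Σᵢ h^2 = (4)·(1) + (25)·(1) + (36)·(1) + (64)·(1) + (121)·(1) + (144)·(1) = 394.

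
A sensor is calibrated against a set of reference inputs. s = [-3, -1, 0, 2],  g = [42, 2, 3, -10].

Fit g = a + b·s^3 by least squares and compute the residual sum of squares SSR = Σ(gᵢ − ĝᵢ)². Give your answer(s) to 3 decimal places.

The normal system XᵀX·[a, b]ᵀ = Xᵀg is [[4, -20]; [-20, 794]]·[a, b]ᵀ = [37, -1216]ᵀ.
Δ = 4·794 − (-20)² = 2776.
a = (37·794 − (-20)·(-1216))/2776 = 2529/1388; b = (4·(-1216) − (-20)·37)/2776 = -1031/694.
Residuals: 93/1388, -1815/1388, 1635/1388, 87/1388; SSR = 4311/1388.

SSR = 3.106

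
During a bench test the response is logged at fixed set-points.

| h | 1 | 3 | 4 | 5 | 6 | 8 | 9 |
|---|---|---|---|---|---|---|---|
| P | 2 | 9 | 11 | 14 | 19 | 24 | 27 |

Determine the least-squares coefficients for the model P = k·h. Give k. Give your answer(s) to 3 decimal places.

Setting ∂/∂k … = 0 gives: 232·k = 692.
(Σh·h = 232, Σh·P = 692.)
Hence k = 692 / 232 ≈ 2.98276.

k = 2.983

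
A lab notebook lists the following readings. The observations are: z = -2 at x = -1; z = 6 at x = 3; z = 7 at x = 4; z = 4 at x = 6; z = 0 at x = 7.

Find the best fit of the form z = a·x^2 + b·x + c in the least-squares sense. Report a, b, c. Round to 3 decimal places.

a = -0.469, b = 3.135, c = 1.507

Compute the Gram sums: Σx^2·x^2 = 4035, Σx^2·x = 649, Σx^2 = 111, Σx·x = 111, Σx = 19, Σ1 = 5.
Right-hand side: Σx^2·z = 308, Σx·z = 72, Σz = 15.
Inverting the 3×3 Gram matrix, [a, b, c]ᵀ = [-10945/23318, 73105/23318, 17567/11659]ᵀ.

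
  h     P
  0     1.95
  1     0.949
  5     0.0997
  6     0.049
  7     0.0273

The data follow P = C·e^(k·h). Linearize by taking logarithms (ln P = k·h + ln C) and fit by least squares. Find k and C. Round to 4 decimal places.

k = -0.6009, C = 1.8629

Linearized form: ln P = k·h + ln C. From the 5 transformed points,
Sums: Σh = 19.0000, Σ(h)² = 111.0000, Σln P = -8.3069, Σh·ln P = -54.8820.
Normal system: [[111.0000, 19.0000]; [19.0000, 5]]·[k, ln C]ᵀ = [-54.8820, -8.3069]ᵀ.
Δ = 111.0000·5 − (19.0000)² = 194.0000; k = (-54.8820·5 − 19.0000·-8.3069)/194.0000 = -0.60092, ln C = (111.0000·-8.3069 − 19.0000·-54.8820)/194.0000 = 0.62212, so C = exp(0.62212) = 1.86287.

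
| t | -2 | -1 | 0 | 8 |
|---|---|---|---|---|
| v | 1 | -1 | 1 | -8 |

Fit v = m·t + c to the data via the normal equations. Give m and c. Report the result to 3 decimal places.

From the data, Σt·t = 69, Σt = 5, Σ1 = 4.
Right-hand side: Σt·v = -65, Σv = -7.
Normal equations: [[69, 5]; [5, 4]]·[m, c]ᵀ = [-65, -7]ᵀ.
Δ = 69·4 − 5² = 251.
m = ((-65)·4 − 5·(-7))/251 = -225/251; c = (69·(-7) − 5·(-65))/251 = -158/251.

m = -0.896, c = -0.629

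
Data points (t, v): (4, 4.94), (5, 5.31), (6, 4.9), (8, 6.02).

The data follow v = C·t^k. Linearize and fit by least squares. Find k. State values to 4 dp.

Let Y = ln v. Fitting Y = k·ln t + ln C by least squares:
XᵀX = [[12.0466, 6.8669]; [6.8669, 4]], rhs = [11.4818, 6.6513]ᵀ  (here Σln t = 6.8669, Σ(ln t)² = 12.0466, Σln v = 6.6513, Σln t·ln v = 11.4818).
Solving (det = 1.0316): k = 0.24567, ln C = 1.24107.

k = 0.2457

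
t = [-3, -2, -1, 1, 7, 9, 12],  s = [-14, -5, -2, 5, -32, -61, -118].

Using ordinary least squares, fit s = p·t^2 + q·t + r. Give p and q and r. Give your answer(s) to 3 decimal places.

p = -1.031, q = 2.285, r = 2.632

Sums needed: Σt^2·t^2 = 29797, Σt^2·t = 2765, Σt^2 = 289, Σt·t = 289, Σt = 23, Σ1 = 7.
For Mᵀs: Σt^2·s = -23644, Σt·s = -2130, Σs = -227.
MᵀM·[p, q, r]ᵀ = Mᵀs becomes [[29797, 2765, 289]; [2765, 289, 23]; [289, 23, 7]]·[p, q, r]ᵀ = [-23644, -2130, -227]ᵀ.
Solving the 3×3 system (Gaussian elimination) gives p = -207383/201138, q = 1378709/603414, r = 793984/301707.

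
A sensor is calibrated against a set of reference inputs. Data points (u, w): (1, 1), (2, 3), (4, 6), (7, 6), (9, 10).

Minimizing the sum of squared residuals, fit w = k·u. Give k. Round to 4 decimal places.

k = 1.0795

Entries of MᵀM: Σu·u = 151.
Right-hand side: Σu·w = 163.
So MᵀM·[k]ᵀ = Mᵀw: [[151]]·[k]ᵀ = [163]ᵀ.
Hence k = 163 / 151 ≈ 1.07947.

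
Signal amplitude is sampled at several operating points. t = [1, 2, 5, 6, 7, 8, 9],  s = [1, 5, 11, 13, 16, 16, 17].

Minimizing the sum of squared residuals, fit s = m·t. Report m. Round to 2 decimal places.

Sums needed: Σt·t = 260.
For Mᵀs: Σt·s = 537.
Normal equations: [[260]]·[m]ᵀ = [537]ᵀ.
m = 537/260 = 2.06538.

m = 2.07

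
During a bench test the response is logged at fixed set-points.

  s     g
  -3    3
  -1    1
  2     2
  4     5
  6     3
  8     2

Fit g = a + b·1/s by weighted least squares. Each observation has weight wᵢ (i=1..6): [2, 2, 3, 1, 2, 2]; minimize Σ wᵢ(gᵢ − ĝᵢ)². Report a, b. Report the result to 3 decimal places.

a = 2.439, b = 0.821

The normal system MᵀWM·[a, b]ᵀ = MᵀWg is [[12, -1/3]; [-1/3, 899/288]]·[a, b]ᵀ = [29, 7/4]ᵀ.
det = 12·(899/288) − (-1/3)² = 2689/72.
a = (29·(899/288) − (-1/3)·(7/4))/(2689/72) = 26239/10756; b = (12·(7/4) − (-1/3)·29)/(2689/72) = 2208/2689.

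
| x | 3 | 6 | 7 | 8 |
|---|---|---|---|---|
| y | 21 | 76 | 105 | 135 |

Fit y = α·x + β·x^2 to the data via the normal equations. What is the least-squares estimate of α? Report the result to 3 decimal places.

Setting ∂/∂α … = 0 gives: 158·α + 1098·β = 2334;  1098·α + 7874·β = 16710.
(Σx·x = 158, Σx·x^2 = 1098, Σx^2·x^2 = 7874, Σx·y = 2334, Σx^2·y = 16710.)
det = 158·7874 − 1098² = 38488.
α = (2334·7874 − 1098·16710)/38488 = 3792/4811; β = (158·16710 − 1098·2334)/38488 = 9681/4811.

α = 0.788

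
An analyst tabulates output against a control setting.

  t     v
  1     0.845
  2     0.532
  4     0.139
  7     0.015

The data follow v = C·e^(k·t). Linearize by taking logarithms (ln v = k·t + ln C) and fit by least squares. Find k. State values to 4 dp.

Let Y = ln v. Fitting Y = k·t + ln C by least squares:
Over the data: Σt = 14.0000, Σ(t)² = 70.0000, Σln v = -6.9725, Σt·ln v = -38.7217.
Normal system: [[70.0000, 14.0000]; [14.0000, 4]]·[k, ln C]ᵀ = [-38.7217, -6.9725]ᵀ.
Slope k = (n·Σt·ln v − Σt·Σln v)/(n·Σ(t)² − (Σt)²) = (4·-38.7217 − 14.0000·-6.9725)/84.0000 = -0.68180; ln C = (Σln v − k·Σt)/n = 0.64319.

k = -0.6818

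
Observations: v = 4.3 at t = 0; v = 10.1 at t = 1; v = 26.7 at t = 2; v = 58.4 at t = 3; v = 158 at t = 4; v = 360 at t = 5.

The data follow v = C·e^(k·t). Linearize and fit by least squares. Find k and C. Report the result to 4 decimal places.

k = 0.8906, C = 4.2725

Linearized form: ln v = k·t + ln C. From the 6 transformed points,
Σt = 15.0000, Σ(t)² = 55.0000, Σln v = 22.0718, Σt·ln v = 70.7647.
Equations: 55.0000·k + 15.0000·ln C = 70.7647;  15.0000·k + 6·ln C = 22.0718.
Δ = 55.0000·6 − (15.0000)² = 105.0000; k = (70.7647·6 − 15.0000·22.0718)/105.0000 = 0.89058, ln C = (55.0000·22.0718 − 15.0000·70.7647)/105.0000 = 1.45219, so C = exp(1.45219) = 4.27246.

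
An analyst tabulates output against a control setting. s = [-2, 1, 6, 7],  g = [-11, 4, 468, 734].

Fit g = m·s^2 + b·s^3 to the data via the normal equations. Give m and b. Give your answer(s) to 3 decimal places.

m = 1.177, b = 1.971

The normal equations are: 3714·m + 24552·b = 52774;  24552·m + 164370·b = 352942.
(Σs^2·s^2 = 3714, Σs^2·s^3 = 24552, Σs^3·s^3 = 164370, Σs^2·g = 52774, Σs^3·g = 352942.)
Determinant 3714·164370 − 24552² = 7669476.
m = (52774·164370 − 24552·352942)/7669476 = 752533/639123; b = (3714·352942 − 24552·52774)/7669476 = 1259945/639123.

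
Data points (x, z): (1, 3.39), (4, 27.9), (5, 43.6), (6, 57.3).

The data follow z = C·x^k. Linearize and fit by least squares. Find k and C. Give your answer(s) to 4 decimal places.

With ln zᵢ as the transformed response and ln xᵢ as the regressor:
Σln x = 4.7875, Σ(ln x)² = 7.7225, Σln z = 12.3728, Σln x·ln z = 17.9438.
Equations: 7.7225·k + 4.7875·ln C = 17.9438;  4.7875·k + 4·ln C = 12.3728.
Solving (det = 7.9699): k = 1.57345, ln C = 1.20999, so C = exp(1.20999) = 3.35344.

k = 1.5734, C = 3.3534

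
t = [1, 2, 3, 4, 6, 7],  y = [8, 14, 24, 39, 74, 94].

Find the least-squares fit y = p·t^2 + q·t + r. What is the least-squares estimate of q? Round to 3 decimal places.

Entries of XᵀX: Σt^2·t^2 = 4051, Σt^2·t = 659, Σt^2 = 115, Σt·t = 115, Σt = 23, Σ1 = 6.
Moment sums: Σt^2·y = 8174, Σt·y = 1366, Σy = 253.
So XᵀX·[p, q, r]ᵀ = Xᵀy: [[4051, 659, 115]; [659, 115, 23]; [115, 23, 6]]·[p, q, r]ᵀ = [8174, 1366, 253]ᵀ.
Inverting the 3×3 Gram matrix, [p, q, r]ᵀ = [199/140, 449/140, 92/35]ᵀ.

q = 3.207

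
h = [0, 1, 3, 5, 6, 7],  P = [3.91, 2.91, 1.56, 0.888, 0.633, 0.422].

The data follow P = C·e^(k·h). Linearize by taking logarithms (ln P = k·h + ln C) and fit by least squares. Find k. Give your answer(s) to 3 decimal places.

k = -0.311

Let Y = ln P. Fitting Y = k·h + ln C by least squares:
XᵀX = [[120.0000, 22.0000]; [22.0000, 6]], rhs = [-6.9747, 1.4376]ᵀ  (here Σh = 22.0000, Σ(h)² = 120.0000, Σln P = 1.4376, Σh·ln P = -6.9747).
Solving (det = 236.0000): k = -0.31133, ln C = 1.38114.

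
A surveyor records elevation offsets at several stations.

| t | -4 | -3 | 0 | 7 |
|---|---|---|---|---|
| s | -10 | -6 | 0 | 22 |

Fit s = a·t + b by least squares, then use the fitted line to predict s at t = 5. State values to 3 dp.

Sums needed: Σt·t = 74, Σt = 0, Σ1 = 4.
And Σt·s = 212, Σs = 6.
So MᵀM·[a, b]ᵀ = Mᵀs: [[74, 0]; [0, 4]]·[a, b]ᵀ = [212, 6]ᵀ.
Eliminating b: 4·(row 1) − 0·(row 2) gives 296·a = 4·212 − 0·6 = 848, so a = 106/37.
Then b = (6 − 0·(106/37))/4 = 3/2.
At t = 5: ŝ = (106/37)·(5) + (3/2)·(1) = 1171/74.

ŝ = 15.824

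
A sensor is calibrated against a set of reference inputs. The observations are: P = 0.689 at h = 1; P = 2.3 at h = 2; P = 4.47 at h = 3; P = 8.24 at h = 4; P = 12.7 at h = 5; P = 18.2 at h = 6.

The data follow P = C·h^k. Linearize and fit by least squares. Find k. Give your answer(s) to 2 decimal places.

k = 1.83

Let Y = ln P. Fitting Y = k·ln h + ln C by least squares:
XᵀX = [[9.4099, 6.5793]; [6.5793, 6]], rhs = [14.4353, 9.5098]ᵀ  (here Σln h = 6.5793, Σ(ln h)² = 9.4099, Σln P = 9.5098, Σln h·ln P = 14.4353).
Slope k = (n·Σln h·ln P − Σln h·Σln P)/(n·Σ(ln h)² − (Σln h)²) = (6·14.4353 − 6.5793·9.5098)/13.1729 = 1.82528; ln C = (Σln P − k·Σln h)/n = -0.41653.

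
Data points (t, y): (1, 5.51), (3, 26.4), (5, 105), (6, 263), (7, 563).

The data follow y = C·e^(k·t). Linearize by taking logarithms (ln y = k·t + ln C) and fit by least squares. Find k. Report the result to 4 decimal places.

k = 0.7668

Linearized form: ln y = k·t + ln C. From the 5 transformed points,
Over the data: Σt = 22.0000, Σ(t)² = 120.0000, Σln y = 21.5393, Σt·ln y = 112.5623.
Normal system: [[120.0000, 22.0000]; [22.0000, 5]]·[k, ln C]ᵀ = [112.5623, 21.5393]ᵀ.
Slope k = (n·Σt·ln y − Σt·Σln y)/(n·Σ(t)² − (Σt)²) = (5·112.5623 − 22.0000·21.5393)/116.0000 = 0.76678; ln C = (Σln y − k·Σt)/n = 0.93403.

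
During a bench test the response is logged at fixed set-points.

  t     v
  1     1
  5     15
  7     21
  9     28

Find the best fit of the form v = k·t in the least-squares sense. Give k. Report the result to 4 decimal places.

The normal system MᵀM·[k]ᵀ = Mᵀv is [[156]]·[k]ᵀ = [475]ᵀ.
k = 475/156 = 3.04487.

k = 3.0449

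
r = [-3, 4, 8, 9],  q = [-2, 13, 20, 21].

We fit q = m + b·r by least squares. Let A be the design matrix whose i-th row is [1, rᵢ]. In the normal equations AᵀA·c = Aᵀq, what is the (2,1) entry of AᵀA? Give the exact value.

18

Row 2 ↔ basis r, column 1 ↔ basis 1, so (AᵀA)_{2,1} = Σᵢ r = (-3)·(1) + (4)·(1) + (8)·(1) + (9)·(1) = 18.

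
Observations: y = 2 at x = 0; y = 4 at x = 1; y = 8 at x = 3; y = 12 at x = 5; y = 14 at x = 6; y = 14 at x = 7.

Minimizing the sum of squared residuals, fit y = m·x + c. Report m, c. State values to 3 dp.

m = 1.831, c = 2.288

The normal system MᵀM·[m, c]ᵀ = Mᵀy is [[120, 22]; [22, 6]]·[m, c]ᵀ = [270, 54]ᵀ.
det = 120·6 − 22² = 236.
m = (270·6 − 22·54)/236 = 108/59; c = (120·54 − 22·270)/236 = 135/59.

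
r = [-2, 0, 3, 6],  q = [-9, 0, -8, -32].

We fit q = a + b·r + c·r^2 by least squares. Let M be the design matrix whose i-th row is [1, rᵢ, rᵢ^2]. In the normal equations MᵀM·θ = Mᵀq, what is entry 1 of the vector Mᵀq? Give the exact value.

-49

Entry 1 ↔ basis 1, so (Mᵀq)_{1} = Σᵢ qᵢ = (1)·(-9) + (1)·(0) + (1)·(-8) + (1)·(-32) = -49.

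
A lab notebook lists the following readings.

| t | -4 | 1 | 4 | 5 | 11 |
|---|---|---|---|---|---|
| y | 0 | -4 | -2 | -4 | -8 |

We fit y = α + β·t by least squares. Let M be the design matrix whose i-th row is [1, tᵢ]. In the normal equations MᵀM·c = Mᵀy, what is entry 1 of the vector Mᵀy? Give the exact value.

Entry 1 ↔ basis 1, so (Mᵀy)_{1} = Σᵢ yᵢ = (1)·(0) + (1)·(-4) + (1)·(-2) + (1)·(-4) + (1)·(-8) = -18.

-18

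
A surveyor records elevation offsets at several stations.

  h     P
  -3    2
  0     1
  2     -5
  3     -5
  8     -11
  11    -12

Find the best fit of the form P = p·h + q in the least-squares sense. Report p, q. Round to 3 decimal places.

p = -1.094, q = -1.172

Normal-equation sums: Σh·h = 207, Σh = 21, Σ1 = 6.
Moment sums: Σh·P = -251, ΣP = -30.
XᵀX·[p, q]ᵀ = XᵀP becomes [[207, 21]; [21, 6]]·[p, q]ᵀ = [-251, -30]ᵀ.
det = 207·6 − 21² = 801.
p = ((-251)·6 − 21·(-30))/801 = -292/267; q = (207·(-30) − 21·(-251))/801 = -313/267.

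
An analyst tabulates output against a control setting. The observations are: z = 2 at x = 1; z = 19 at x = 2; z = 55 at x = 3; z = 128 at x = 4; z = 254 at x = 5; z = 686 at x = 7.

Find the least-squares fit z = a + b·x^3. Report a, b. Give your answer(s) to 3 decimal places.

a = 1.565, b = 1.998

With design matrix A, AᵀA = [[6, 568]; [568, 138164]] and Aᵀz = [1144, 276879]ᵀ.
Determinant 6·138164 − 568² = 506360.
a = (1144·138164 − 568·276879)/506360 = 99043/63295; b = (6·276879 − 568·1144)/506360 = 505741/253180.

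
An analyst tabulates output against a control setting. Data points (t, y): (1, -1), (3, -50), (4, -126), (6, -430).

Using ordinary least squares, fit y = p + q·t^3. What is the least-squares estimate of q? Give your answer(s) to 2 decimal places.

q = -2.00

Sums needed: Σ1 = 4, Σt^3 = 308, Σt^3·t^3 = 51482.
And Σy = -607, Σt^3·y = -102295.
Normal equations: [[4, 308]; [308, 51482]]·[p, q]ᵀ = [-607, -102295]ᵀ.
Δ = 4·51482 − 308² = 111064.
p = ((-607)·51482 − 308·(-102295))/111064 = 128643/55532; q = (4·(-102295) − 308·(-607))/111064 = -27778/13883.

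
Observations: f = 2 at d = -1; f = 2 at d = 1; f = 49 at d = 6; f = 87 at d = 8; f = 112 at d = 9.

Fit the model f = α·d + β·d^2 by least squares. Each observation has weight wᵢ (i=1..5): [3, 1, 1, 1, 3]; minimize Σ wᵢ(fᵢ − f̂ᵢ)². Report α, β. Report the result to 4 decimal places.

α = -0.4374, β = 1.4287

Entries of XᵀWX: Σwᵢ·d·d = 347, Σwᵢ·d·d^2 = 2913, Σwᵢ·d^2·d^2 = 25079.
Right-hand side: Σwᵢ·d·f = 4010, Σwᵢ·d^2·f = 34556.
So XᵀWX·[α, β]ᵀ = XᵀWf: [[347, 2913]; [2913, 25079]]·[α, β]ᵀ = [4010, 34556]ᵀ.
det = 347·25079 − 2913² = 216844.
α = (4010·25079 − 2913·34556)/216844 = -47419/108422; β = (347·34556 − 2913·4010)/216844 = 154901/108422.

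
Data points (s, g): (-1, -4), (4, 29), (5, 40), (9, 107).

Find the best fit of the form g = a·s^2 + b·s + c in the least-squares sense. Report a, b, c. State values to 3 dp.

a = 0.919, b = 3.735, c = -1.143

From the data, Σs^2·s^2 = 7443, Σs^2·s = 917, Σs^2 = 123, Σs·s = 123, Σs = 17, Σ1 = 4.
For Aᵀg: Σs^2·g = 10127, Σs·g = 1283, Σg = 172.
Normal equations: [[7443, 917, 123]; [917, 123, 17]; [123, 17, 4]]·[a, b, c]ᵀ = [10127, 1283, 172]ᵀ.
Solving the 3×3 system (Gaussian elimination) gives a = 11161/12140, b = 45341/12140, c = -694/607.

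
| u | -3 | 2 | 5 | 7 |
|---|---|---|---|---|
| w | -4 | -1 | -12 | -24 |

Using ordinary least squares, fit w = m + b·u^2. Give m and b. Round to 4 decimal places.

Entries of MᵀM: Σ1 = 4, Σu^2 = 87, Σu^2·u^2 = 3123.
For Mᵀw: Σw = -41, Σu^2·w = -1516.
MᵀM·[m, b]ᵀ = Mᵀw becomes [[4, 87]; [87, 3123]]·[m, b]ᵀ = [-41, -1516]ᵀ.
Eliminating b: 3123·(row 1) − 87·(row 2) gives 4923·m = 3123·(-41) − 87·(-1516) = 3849, so m = 1283/1641.
Then b = ((-1516) − 87·(1283/1641))/3123 = -2497/4923.

m = 0.7818, b = -0.5072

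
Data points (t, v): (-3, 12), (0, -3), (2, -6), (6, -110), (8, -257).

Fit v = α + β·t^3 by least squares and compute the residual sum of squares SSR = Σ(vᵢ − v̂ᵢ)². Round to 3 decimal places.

With design matrix M, MᵀM = [[5, 709]; [709, 309593]] and Mᵀv = [-364, -155716]ᵀ.
Eliminating β: 309593·(row 1) − 709·(row 2) gives 1045284·α = 309593·(-364) − 709·(-155716) = -2289208, so α = -572302/261321.
Then β = ((-155716) − 709·(-572302/261321))/309593 = -130126/261321.
Residuals: 194752/261321, -211661/261321, 15128/87107, -65792/261321, 12439/87107; SSR = 346354/261321.

SSR = 1.325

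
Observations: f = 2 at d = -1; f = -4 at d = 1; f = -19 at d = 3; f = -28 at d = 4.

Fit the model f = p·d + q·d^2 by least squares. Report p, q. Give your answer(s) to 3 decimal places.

p = -3.227, q = -0.966

Forming MᵀM = [[27, 91]; [91, 339]] and Mᵀf = [-175, -621]ᵀ gives MᵀM·[p, q]ᵀ = Mᵀf.
Δ = 27·339 − 91² = 872.
p = ((-175)·339 − 91·(-621))/872 = -1407/436; q = (27·(-621) − 91·(-175))/872 = -421/436.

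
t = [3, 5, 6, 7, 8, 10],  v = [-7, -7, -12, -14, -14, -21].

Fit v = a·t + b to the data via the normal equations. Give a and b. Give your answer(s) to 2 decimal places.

With design matrix M, MᵀM = [[283, 39]; [39, 6]] and Mᵀv = [-548, -75]ᵀ.
det = 283·6 − 39² = 177.
a = ((-548)·6 − 39·(-75))/177 = -121/59; b = (283·(-75) − 39·(-548))/177 = 49/59.

a = -2.05, b = 0.83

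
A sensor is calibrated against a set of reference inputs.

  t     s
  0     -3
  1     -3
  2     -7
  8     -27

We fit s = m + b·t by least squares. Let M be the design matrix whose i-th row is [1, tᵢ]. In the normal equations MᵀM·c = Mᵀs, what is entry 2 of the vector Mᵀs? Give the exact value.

-233

Entry 2 ↔ basis t, so (Mᵀs)_{2} = Σᵢ (t)·sᵢ = (0)·(-3) + (1)·(-3) + (2)·(-7) + (8)·(-27) = -233.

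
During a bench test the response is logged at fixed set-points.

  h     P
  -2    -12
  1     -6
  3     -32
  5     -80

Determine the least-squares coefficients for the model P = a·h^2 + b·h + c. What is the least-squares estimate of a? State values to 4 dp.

a = -2.9033

Forming MᵀM = [[723, 145, 39]; [145, 39, 7]; [39, 7, 4]] and MᵀP = [-2342, -478, -130]ᵀ gives MᵀM·[a, b, c]ᵀ = MᵀP.
Inverting the 3×3 Gram matrix, [a, b, c]ᵀ = [-9517/3278, -3391/3278, -355/149]ᵀ.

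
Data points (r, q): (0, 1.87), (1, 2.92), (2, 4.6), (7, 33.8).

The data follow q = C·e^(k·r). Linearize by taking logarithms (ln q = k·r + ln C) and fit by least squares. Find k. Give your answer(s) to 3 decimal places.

k = 0.411

With ln qᵢ as the transformed response and rᵢ as the regressor:
Σr = 10.0000, Σ(r)² = 54.0000, Σln q = 6.7440, Σr·ln q = 28.7669.
Equations: 54.0000·k + 10.0000·ln C = 28.7669;  10.0000·k + 4·ln C = 6.7440.
Δ = 54.0000·4 − (10.0000)² = 116.0000; k = (28.7669·4 − 10.0000·6.7440)/116.0000 = 0.41058, ln C = (54.0000·6.7440 − 10.0000·28.7669)/116.0000 = 0.65956.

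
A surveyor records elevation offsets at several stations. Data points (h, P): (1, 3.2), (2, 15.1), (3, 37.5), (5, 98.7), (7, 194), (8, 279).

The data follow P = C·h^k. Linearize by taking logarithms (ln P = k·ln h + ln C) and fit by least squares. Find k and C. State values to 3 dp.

Linearized form: ln P = k·ln h + ln C. From the 6 transformed points,
Σln h = 7.4265, Σ(ln h)² = 12.3883, Σln P = 22.9933, Σln h·ln P = 35.2147.
Equations: 12.3883·k + 7.4265·ln C = 35.2147;  7.4265·k + 6·ln C = 22.9933.
Δ = 12.3883·6 − (7.4265)² = 19.1764; k = (35.2147·6 − 7.4265·22.9933)/19.1764 = 2.11337, ln C = (12.3883·22.9933 − 7.4265·35.2147)/19.1764 = 1.21638, so C = exp(1.21638) = 3.37496.

k = 2.113, C = 3.375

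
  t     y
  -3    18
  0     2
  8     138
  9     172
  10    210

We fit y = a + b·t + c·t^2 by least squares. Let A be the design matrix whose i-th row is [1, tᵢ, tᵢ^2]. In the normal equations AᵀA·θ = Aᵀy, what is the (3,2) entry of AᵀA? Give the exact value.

2214

Row 3 ↔ basis t^2, column 2 ↔ basis t, so (AᵀA)_{3,2} = Σᵢ (t^2)·(t) = (9)·(-3) + (0)·(0) + (64)·(8) + (81)·(9) + (100)·(10) = 2214.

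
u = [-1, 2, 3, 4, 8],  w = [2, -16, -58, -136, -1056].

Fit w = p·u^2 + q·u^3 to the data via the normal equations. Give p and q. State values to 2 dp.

From the data, Σu^2·u^2 = 4450, Σu^2·u^3 = 34066, Σu^3·u^3 = 267034.
And Σu^2·w = -70344, Σu^3·w = -551072.
So MᵀM·[p, q]ᵀ = Mᵀw: [[4450, 34066]; [34066, 267034]]·[p, q]ᵀ = [-70344, -551072]ᵀ.
det = 4450·267034 − 34066² = 27808944.
p = ((-70344)·267034 − 34066·(-551072))/27808944 = -713809/1738059; q = (4450·(-551072) − 34066·(-70344))/27808944 = -3495731/1738059.

p = -0.41, q = -2.01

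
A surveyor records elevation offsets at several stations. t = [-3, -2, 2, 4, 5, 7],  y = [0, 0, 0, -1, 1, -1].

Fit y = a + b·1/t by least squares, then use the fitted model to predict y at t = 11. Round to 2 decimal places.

Normal-equation sums: Σ1 = 6, Σ1/t = 109/420, Σ1/t·1/t = 129481/176400.
And Σy = -1, Σ1/t·y = -27/140.
Normal equations: [[6, 109/420]; [109/420, 129481/176400]]·[a, b]ᵀ = [-1, -27/140]ᵀ.
Δ = 6·(129481/176400) − (109/420)² = 153001/35280.
a = ((-1)·(129481/176400) − (109/420)·(-27/140))/(153001/35280) = -120652/765005; b = (6·(-27/140) − (109/420)·(-1))/(153001/35280) = -31668/153001.
At t = 11: ŷ = (-120652/765005)·(1) + (-31668/153001)·(1/11) = -1485512/8415055.

ŷ = -0.18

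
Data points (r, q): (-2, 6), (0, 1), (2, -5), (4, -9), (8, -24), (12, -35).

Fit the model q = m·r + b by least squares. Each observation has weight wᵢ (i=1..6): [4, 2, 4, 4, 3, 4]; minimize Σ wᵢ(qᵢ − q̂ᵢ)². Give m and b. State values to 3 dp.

Normal-equation sums: Σwᵢ·r·r = 864, Σwᵢ·r = 88, Σwᵢ·1 = 21.
For MᵀWq: Σwᵢ·r·q = -2488, Σwᵢ·q = -242.
MᵀWM·[m, b]ᵀ = MᵀWq becomes [[864, 88]; [88, 21]]·[m, b]ᵀ = [-2488, -242]ᵀ.
Eliminating b: 21·(row 1) − 88·(row 2) gives 10400·m = 21·(-2488) − 88·(-242) = -30952, so m = -3869/1300.
Then b = ((-242) − 88·(-3869/1300))/21 = 308/325.

m = -2.976, b = 0.948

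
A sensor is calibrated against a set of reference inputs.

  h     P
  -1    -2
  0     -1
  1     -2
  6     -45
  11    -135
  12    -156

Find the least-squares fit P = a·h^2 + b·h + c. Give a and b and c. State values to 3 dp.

a = -0.966, b = -1.415, c = -1.226

The normal system MᵀM·[a, b, c]ᵀ = MᵀP is [[36675, 3275, 303]; [3275, 303, 29]; [303, 29, 6]]·[a, b, c]ᵀ = [-40423, -3627, -341]ᵀ.
Row-reducing yields a = -146597/151806, b = -71617/50602, c = -93023/75903.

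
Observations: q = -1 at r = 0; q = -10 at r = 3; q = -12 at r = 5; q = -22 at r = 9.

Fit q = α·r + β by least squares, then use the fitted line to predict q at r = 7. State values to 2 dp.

q̂ = -17.47

Entries of MᵀM: Σr·r = 115, Σr = 17, Σ1 = 4.
And Σr·q = -288, Σq = -45.
Normal equations: [[115, 17]; [17, 4]]·[α, β]ᵀ = [-288, -45]ᵀ.
Determinant 115·4 − 17² = 171.
α = ((-288)·4 − 17·(-45))/171 = -43/19; β = (115·(-45) − 17·(-288))/171 = -31/19.
At r = 7: q̂ = (-43/19)·(7) + (-31/19)·(1) = -332/19.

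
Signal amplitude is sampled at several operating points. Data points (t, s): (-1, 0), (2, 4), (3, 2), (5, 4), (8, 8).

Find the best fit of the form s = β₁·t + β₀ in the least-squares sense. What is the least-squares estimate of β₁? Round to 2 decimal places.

The normal system XᵀX·[β₁, β₀]ᵀ = Xᵀs is [[103, 17]; [17, 5]]·[β₁, β₀]ᵀ = [98, 18]ᵀ.
Determinant 103·5 − 17² = 226.
β₁ = (98·5 − 17·18)/226 = 92/113; β₀ = (103·18 − 17·98)/226 = 94/113.

β₁ = 0.81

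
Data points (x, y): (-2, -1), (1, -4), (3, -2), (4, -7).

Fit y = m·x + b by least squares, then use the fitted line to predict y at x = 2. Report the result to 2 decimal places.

ŷ = -3.86

Forming MᵀM = [[30, 6]; [6, 4]] and Mᵀy = [-36, -14]ᵀ gives MᵀM·[m, b]ᵀ = Mᵀy.
Eliminating b: 4·(row 1) − 6·(row 2) gives 84·m = 4·(-36) − 6·(-14) = -60, so m = -5/7.
Then b = ((-14) − 6·(-5/7))/4 = -17/7.
At x = 2: ŷ = (-5/7)·(2) + (-17/7)·(1) = -27/7.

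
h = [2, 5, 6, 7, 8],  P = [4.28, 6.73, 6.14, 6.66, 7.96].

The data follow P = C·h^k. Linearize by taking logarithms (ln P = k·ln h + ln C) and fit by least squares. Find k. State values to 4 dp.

k = 0.3972

Linearized form: ln P = k·ln h + ln C. From the 5 transformed points,
Σln h = 8.1197, Σ(ln h)² = 14.3918, Σln P = 9.1459, Σln h·ln P = 15.3314.
Equations: 14.3918·k + 8.1197·ln C = 15.3314;  8.1197·k + 5·ln C = 9.1459.
Slope k = (n·Σln h·ln P − Σln h·Σln P)/(n·Σ(ln h)² − (Σln h)²) = (5·15.3314 − 8.1197·9.1459)/6.0295 = 0.39721; ln C = (Σln P − k·Σln h)/n = 1.18414.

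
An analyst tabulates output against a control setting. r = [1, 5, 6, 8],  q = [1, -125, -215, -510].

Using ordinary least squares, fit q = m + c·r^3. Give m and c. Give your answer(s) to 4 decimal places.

Forming XᵀX = [[4, 854]; [854, 324426]] and Xᵀq = [-849, -323184]ᵀ gives XᵀX·[m, c]ᵀ = Xᵀq.
Eliminating c: 324426·(row 1) − 854·(row 2) gives 568388·m = 324426·(-849) − 854·(-323184) = 561462, so m = 280731/284194.
Then c = ((-323184) − 854·(280731/284194))/324426 = -283845/284194.

m = 0.9878, c = -0.9988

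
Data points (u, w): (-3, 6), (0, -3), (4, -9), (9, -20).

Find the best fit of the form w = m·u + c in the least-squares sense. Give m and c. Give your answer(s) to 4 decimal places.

From the data, Σu·u = 106, Σu = 10, Σ1 = 4.
And Σu·w = -234, Σw = -26.
MᵀM·[m, c]ᵀ = Mᵀw becomes [[106, 10]; [10, 4]]·[m, c]ᵀ = [-234, -26]ᵀ.
Δ = 106·4 − 10² = 324.
m = ((-234)·4 − 10·(-26))/324 = -169/81; c = (106·(-26) − 10·(-234))/324 = -104/81.

m = -2.0864, c = -1.2840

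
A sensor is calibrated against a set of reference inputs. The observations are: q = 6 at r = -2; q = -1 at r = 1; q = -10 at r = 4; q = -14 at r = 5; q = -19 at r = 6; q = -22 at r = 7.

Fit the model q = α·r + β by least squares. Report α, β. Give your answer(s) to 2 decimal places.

α = -3.15, β = 1.02

XᵀX·[α, β]ᵀ = Xᵀq reads: 131·α + 21·β = -391;  21·α + 6·β = -60.
Eliminating β: 6·(row 1) − 21·(row 2) gives 345·α = 6·(-391) − 21·(-60) = -1086, so α = -362/115.
Then β = ((-60) − 21·(-362/115))/6 = 117/115.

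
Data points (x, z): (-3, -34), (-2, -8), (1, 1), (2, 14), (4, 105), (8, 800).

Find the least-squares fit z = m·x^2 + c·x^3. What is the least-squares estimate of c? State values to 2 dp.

Normal-equation sums: Σx^2·x^2 = 4466, Σx^2·x^3 = 33550, Σx^3·x^3 = 267098.
Right-hand side: Σx^2·z = 52599, Σx^3·z = 417415.
det = 4466·267098 − 33550² = 67257168.
m = (52599·267098 − 33550·417415)/67257168 = 11203613/16814292; c = (4466·417415 − 33550·52599)/67257168 = 2260885/1528572.

c = 1.48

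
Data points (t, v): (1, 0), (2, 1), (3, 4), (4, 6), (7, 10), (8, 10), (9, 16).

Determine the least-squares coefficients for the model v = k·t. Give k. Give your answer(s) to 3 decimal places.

k = 1.482

Normal-equation sums: Σt·t = 224.
For Aᵀv: Σt·v = 332.
Normal equations: [[224]]·[k]ᵀ = [332]ᵀ.
k = 332/224 = 1.48214.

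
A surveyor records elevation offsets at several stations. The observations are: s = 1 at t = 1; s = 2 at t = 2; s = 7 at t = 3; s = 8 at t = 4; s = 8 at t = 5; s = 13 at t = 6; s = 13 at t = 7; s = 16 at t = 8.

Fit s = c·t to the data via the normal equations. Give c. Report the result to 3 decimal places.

c = 1.936

With design matrix X, XᵀX = [[204]] and Xᵀs = [395]ᵀ.
c = 395/204 = 1.93627.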